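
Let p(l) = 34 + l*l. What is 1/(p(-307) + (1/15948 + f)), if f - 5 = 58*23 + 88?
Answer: 15948/1526383081 ≈ 1.0448e-5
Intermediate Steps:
f = 1427 (f = 5 + (58*23 + 88) = 5 + (1334 + 88) = 5 + 1422 = 1427)
p(l) = 34 + l²
1/(p(-307) + (1/15948 + f)) = 1/((34 + (-307)²) + (1/15948 + 1427)) = 1/((34 + 94249) + (1/15948 + 1427)) = 1/(94283 + 22757797/15948) = 1/(1526383081/15948) = 15948/1526383081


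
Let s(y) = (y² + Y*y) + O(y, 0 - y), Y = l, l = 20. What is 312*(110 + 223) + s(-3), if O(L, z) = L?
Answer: 103842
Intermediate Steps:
Y = 20
s(y) = y² + 21*y (s(y) = (y² + 20*y) + y = y² + 21*y)
312*(110 + 223) + s(-3) = 312*(110 + 223) - 3*(21 - 3) = 312*333 - 3*18 = 103896 - 54 = 103842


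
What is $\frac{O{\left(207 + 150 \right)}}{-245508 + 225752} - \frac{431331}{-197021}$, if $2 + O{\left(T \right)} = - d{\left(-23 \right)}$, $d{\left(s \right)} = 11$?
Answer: $\frac{774903319}{353849716} \approx 2.1899$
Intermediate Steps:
$O{\left(T \right)} = -13$ ($O{\left(T \right)} = -2 - 11 = -13$)
$\frac{O{\left(207 + 150 \right)}}{-245508 + 225752} - \frac{431331}{-197021} = - \frac{13}{-245508 + 225752} - \frac{431331}{-197021} = - \frac{13}{-19756} - - \frac{431331}{197021} = \left(-13\right) \left(- \frac{1}{19756}\right) + \frac{431331}{197021} = \frac{13}{19756} + \frac{431331}{197021} = \frac{774903319}{353849716}$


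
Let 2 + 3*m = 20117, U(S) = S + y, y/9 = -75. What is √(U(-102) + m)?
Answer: 2*√1482 ≈ 76.994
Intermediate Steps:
y = -675 (y = 9*(-75) = -675)
U(S) = -675 + S (U(S) = S - 675 = -675 + S)
m = 6705 (m = -⅔ + (⅓)*20117 = -⅔ + 20117/3 = 6705)
√(U(-102) + m) = √((-675 - 102) + 6705) = √(-777 + 6705) = √5928 = 2*√1482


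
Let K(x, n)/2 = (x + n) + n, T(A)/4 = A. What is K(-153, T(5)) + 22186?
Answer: 21960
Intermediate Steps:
T(A) = 4*A
K(x, n) = 2*x + 4*n (K(x, n) = 2*((x + n) + n) = 2*((n + x) + n) = 2*(x + 2*n) = 2*x + 4*n)
K(-153, T(5)) + 22186 = (2*(-153) + 4*(4*5)) + 22186 = (-306 + 4*20) + 22186 = (-306 + 80) + 22186 = -226 + 22186 = 21960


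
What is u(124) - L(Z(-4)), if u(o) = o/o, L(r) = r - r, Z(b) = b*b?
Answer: 1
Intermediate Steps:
Z(b) = b²
L(r) = 0
u(o) = 1
u(124) - L(Z(-4)) = 1 - 1*0 = 1 + 0 = 1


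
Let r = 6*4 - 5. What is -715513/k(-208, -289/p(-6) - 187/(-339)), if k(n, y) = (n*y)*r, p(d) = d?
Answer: 14268171/3839368 ≈ 3.7163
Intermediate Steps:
r = 19 (r = 24 - 5 = 19)
k(n, y) = 19*n*y (k(n, y) = (n*y)*19 = 19*n*y)
-715513/k(-208, -289/p(-6) - 187/(-339)) = -715513*(-1/(3952*(-289/(-6) - 187/(-339)))) = -715513*(-1/(3952*(-289*(-⅙) - 187*(-1/339)))) = -715513*(-1/(3952*(289/6 + 187/339))) = -715513/(19*(-208)*(33031/678)) = -715513/(-65269256/339) = -715513*(-339/65269256) = 14268171/3839368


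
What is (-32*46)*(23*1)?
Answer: -33856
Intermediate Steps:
(-32*46)*(23*1) = -1472*23 = -33856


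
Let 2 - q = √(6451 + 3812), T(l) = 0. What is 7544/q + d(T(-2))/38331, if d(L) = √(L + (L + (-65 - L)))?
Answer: -15088/10259 - 7544*√10263/10259 + I*√65/38331 ≈ -75.967 + 0.00021033*I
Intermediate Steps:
q = 2 - √10263 (q = 2 - √(6451 + 3812) = 2 - √10263 ≈ -99.307)
d(L) = √(-65 + L) (d(L) = √(L - 65) = √(-65 + L))
7544/q + d(T(-2))/38331 = 7544/(2 - √10263) + √(-65 + 0)/38331 = 7544/(2 - √10263) + √(-65)*(1/38331) = 7544/(2 - √10263) + (I*√65)*(1/38331) = 7544/(2 - √10263) + I*√65/38331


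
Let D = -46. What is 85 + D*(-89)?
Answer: 4179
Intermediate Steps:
85 + D*(-89) = 85 - 46*(-89) = 85 + 4094 = 4179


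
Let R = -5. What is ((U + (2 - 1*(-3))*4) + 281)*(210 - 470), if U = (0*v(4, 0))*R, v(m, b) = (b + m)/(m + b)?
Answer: -78260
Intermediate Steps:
v(m, b) = 1 (v(m, b) = (b + m)/(b + m) = 1)
U = 0 (U = (0*1)*(-5) = 0*(-5) = 0)
((U + (2 - 1*(-3))*4) + 281)*(210 - 470) = ((0 + (2 - 1*(-3))*4) + 281)*(210 - 470) = ((0 + (2 + 3)*4) + 281)*(-260) = ((0 + 5*4) + 281)*(-260) = ((0 + 20) + 281)*(-260) = (20 + 281)*(-260) = 301*(-260) = -78260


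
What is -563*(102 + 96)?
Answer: -111474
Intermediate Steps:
-563*(102 + 96) = -563*198 = -111474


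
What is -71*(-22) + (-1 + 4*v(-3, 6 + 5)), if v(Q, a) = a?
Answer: 1605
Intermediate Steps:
-71*(-22) + (-1 + 4*v(-3, 6 + 5)) = -71*(-22) + (-1 + 4*(6 + 5)) = 1562 + (-1 + 4*11) = 1562 + (-1 + 44) = 1562 + 43 = 1605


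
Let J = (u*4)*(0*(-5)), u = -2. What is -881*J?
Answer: 0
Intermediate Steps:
J = 0 (J = (-2*4)*(0*(-5)) = -8*0 = 0)
-881*J = -881*0 = 0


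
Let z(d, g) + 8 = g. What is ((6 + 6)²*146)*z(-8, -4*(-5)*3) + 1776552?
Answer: 2869800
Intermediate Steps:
z(d, g) = -8 + g
((6 + 6)²*146)*z(-8, -4*(-5)*3) + 1776552 = ((6 + 6)²*146)*(-8 - 4*(-5)*3) + 1776552 = (12²*146)*(-8 + 20*3) + 1776552 = (144*146)*(-8 + 60) + 1776552 = 21024*52 + 1776552 = 1093248 + 1776552 = 2869800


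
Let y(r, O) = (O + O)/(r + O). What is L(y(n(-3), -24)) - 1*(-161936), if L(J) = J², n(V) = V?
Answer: 13117072/81 ≈ 1.6194e+5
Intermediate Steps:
y(r, O) = 2*O/(O + r) (y(r, O) = (2*O)/(O + r) = 2*O/(O + r))
L(y(n(-3), -24)) - 1*(-161936) = (2*(-24)/(-24 - 3))² - 1*(-161936) = (2*(-24)/(-27))² + 161936 = (2*(-24)*(-1/27))² + 161936 = (16/9)² + 161936 = 256/81 + 161936 = 13117072/81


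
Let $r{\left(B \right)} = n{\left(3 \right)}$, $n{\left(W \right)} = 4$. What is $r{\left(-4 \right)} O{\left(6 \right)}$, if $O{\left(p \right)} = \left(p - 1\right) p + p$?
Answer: $144$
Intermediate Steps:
$O{\left(p \right)} = p + p \left(-1 + p\right)$ ($O{\left(p \right)} = \left(-1 + p\right) p + p = p \left(-1 + p\right) + p = p + p \left(-1 + p\right)$)
$r{\left(B \right)} = 4$
$r{\left(-4 \right)} O{\left(6 \right)} = 4 \cdot 6^{2} = 4 \cdot 36 = 144$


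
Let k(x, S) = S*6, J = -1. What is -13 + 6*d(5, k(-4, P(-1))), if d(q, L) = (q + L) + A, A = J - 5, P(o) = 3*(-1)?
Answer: -127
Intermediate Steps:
P(o) = -3
k(x, S) = 6*S
A = -6 (A = -1 - 5 = -6)
d(q, L) = -6 + L + q (d(q, L) = (q + L) - 6 = (L + q) - 6 = -6 + L + q)
-13 + 6*d(5, k(-4, P(-1))) = -13 + 6*(-6 + 6*(-3) + 5) = -13 + 6*(-6 - 18 + 5) = -13 + 6*(-19) = -13 - 114 = -127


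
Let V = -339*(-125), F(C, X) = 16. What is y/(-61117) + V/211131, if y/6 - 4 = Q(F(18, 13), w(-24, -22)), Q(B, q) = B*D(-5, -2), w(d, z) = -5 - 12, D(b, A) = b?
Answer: 895369537/4301231109 ≈ 0.20817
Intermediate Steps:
V = 42375
w(d, z) = -17
Q(B, q) = -5*B (Q(B, q) = B*(-5) = -5*B)
y = -456 (y = 24 + 6*(-5*16) = 24 + 6*(-80) = 24 - 480 = -456)
y/(-61117) + V/211131 = -456/(-61117) + 42375/211131 = -456*(-1/61117) + 42375*(1/211131) = 456/61117 + 14125/70377 = 895369537/4301231109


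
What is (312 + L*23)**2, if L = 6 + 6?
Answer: 345744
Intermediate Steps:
L = 12
(312 + L*23)**2 = (312 + 12*23)**2 = (312 + 276)**2 = 588**2 = 345744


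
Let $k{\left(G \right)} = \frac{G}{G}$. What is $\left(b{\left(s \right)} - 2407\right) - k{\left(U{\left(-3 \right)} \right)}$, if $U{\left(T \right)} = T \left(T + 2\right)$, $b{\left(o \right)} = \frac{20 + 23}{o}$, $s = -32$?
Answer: $- \frac{77099}{32} \approx -2409.3$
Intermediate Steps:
$b{\left(o \right)} = \frac{43}{o}$
$U{\left(T \right)} = T \left(2 + T\right)$
$k{\left(G \right)} = 1$
$\left(b{\left(s \right)} - 2407\right) - k{\left(U{\left(-3 \right)} \right)} = \left(\frac{43}{-32} - 2407\right) - 1 = \left(43 \left(- \frac{1}{32}\right) - 2407\right) - 1 = \left(- \frac{43}{32} - 2407\right) - 1 = - \frac{77067}{32} - 1 = - \frac{77099}{32}$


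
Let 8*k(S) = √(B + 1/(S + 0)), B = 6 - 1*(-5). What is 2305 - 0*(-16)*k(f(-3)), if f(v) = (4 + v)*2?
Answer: 2305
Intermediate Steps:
f(v) = 8 + 2*v
B = 11 (B = 6 + 5 = 11)
k(S) = √(11 + 1/S)/8 (k(S) = √(11 + 1/(S + 0))/8 = √(11 + 1/S)/8)
2305 - 0*(-16)*k(f(-3)) = 2305 - 0*(-16)*√(11 + 1/(8 + 2*(-3)))/8 = 2305 - 0*√(11 + 1/(8 - 6))/8 = 2305 - 0*√(11 + 1/2)/8 = 2305 - 0*√(11 + ½)/8 = 2305 - 0*√(23/2)/8 = 2305 - 0*(√46/2)/8 = 2305 - 0*√46/16 = 2305 - 1*0 = 2305 + 0 = 2305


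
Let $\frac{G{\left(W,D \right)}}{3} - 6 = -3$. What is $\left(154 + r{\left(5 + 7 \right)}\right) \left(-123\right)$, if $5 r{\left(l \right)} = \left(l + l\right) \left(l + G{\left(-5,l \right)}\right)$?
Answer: $- \frac{156702}{5} \approx -31340.0$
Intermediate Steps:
$G{\left(W,D \right)} = 9$ ($G{\left(W,D \right)} = 18 + 3 \left(-3\right) = 18 - 9 = 9$)
$r{\left(l \right)} = \frac{2 l \left(9 + l\right)}{5}$ ($r{\left(l \right)} = \frac{\left(l + l\right) \left(l + 9\right)}{5} = \frac{2 l \left(9 + l\right)}{5}$)
$\left(154 + r{\left(5 + 7 \right)}\right) \left(-123\right) = \left(154 + \frac{2 \left(5 + 7\right) \left(9 + \left(5 + 7\right)\right)}{5}\right) \left(-123\right) = \left(154 + \frac{2}{5} \cdot 12 \left(9 + 12\right)\right) \left(-123\right) = \left(154 + \frac{2}{5} \cdot 12 \cdot 21\right) \left(-123\right) = \left(154 + \frac{504}{5}\right) \left(-123\right) = \frac{1274}{5} \left(-123\right) = - \frac{156702}{5}$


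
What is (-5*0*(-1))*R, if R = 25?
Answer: 0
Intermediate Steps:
(-5*0*(-1))*R = -5*0*(-1)*25 = -0*25 = -5*0*25 = 0*25 = 0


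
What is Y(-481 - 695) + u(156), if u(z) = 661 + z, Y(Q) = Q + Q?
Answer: -1535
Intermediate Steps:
Y(Q) = 2*Q
Y(-481 - 695) + u(156) = 2*(-481 - 695) + (661 + 156) = 2*(-1176) + 817 = -2352 + 817 = -1535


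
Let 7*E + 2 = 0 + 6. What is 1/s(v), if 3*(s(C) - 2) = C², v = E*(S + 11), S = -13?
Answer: 147/358 ≈ 0.41061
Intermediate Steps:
E = 4/7 (E = -2/7 + (0 + 6)/7 = -2/7 + (⅐)*6 = -2/7 + 6/7 = 4/7 ≈ 0.57143)
v = -8/7 (v = 4*(-13 + 11)/7 = (4/7)*(-2) = -8/7 ≈ -1.1429)
s(C) = 2 + C²/3
1/s(v) = 1/(2 + (-8/7)²/3) = 1/(2 + (⅓)*(64/49)) = 1/(2 + 64/147) = 1/(358/147) = 147/358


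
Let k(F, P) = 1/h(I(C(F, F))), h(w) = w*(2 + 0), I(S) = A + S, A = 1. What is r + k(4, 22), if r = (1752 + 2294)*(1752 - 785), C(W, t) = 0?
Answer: 7824965/2 ≈ 3.9125e+6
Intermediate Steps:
I(S) = 1 + S
h(w) = 2*w (h(w) = w*2 = 2*w)
k(F, P) = ½ (k(F, P) = 1/(2*(1 + 0)) = 1/(2*1) = 1/2 = ½)
r = 3912482 (r = 4046*967 = 3912482)
r + k(4, 22) = 3912482 + ½ = 7824965/2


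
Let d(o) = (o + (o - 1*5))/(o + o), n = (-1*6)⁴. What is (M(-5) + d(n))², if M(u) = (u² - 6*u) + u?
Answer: 17473402969/6718464 ≈ 2600.8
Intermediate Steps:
M(u) = u² - 5*u
n = 1296 (n = (-6)⁴ = 1296)
d(o) = (-5 + 2*o)/(2*o) (d(o) = (o + (o - 5))/((2*o)) = (o + (-5 + o))*(1/(2*o)) = (-5 + 2*o)*(1/(2*o)) = (-5 + 2*o)/(2*o))
(M(-5) + d(n))² = (-5*(-5 - 5) + (-5/2 + 1296)/1296)² = (-5*(-10) + (1/1296)*(2587/2))² = (50 + 2587/2592)² = (132187/2592)² = 17473402969/6718464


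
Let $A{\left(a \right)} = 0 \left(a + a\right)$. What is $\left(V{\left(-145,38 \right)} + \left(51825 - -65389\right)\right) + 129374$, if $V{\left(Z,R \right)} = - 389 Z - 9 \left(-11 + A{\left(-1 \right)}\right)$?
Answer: $303092$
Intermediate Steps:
$A{\left(a \right)} = 0$ ($A{\left(a \right)} = 0 \cdot 2 a = 0$)
$V{\left(Z,R \right)} = 99 - 389 Z$ ($V{\left(Z,R \right)} = - 389 Z - 9 \left(-11 + 0\right) = - 389 Z - -99 = - 389 Z + 99 = 99 - 389 Z$)
$\left(V{\left(-145,38 \right)} + \left(51825 - -65389\right)\right) + 129374 = \left(\left(99 - -56405\right) + \left(51825 - -65389\right)\right) + 129374 = \left(\left(99 + 56405\right) + \left(51825 + 65389\right)\right) + 129374 = \left(56504 + 117214\right) + 129374 = 173718 + 129374 = 303092$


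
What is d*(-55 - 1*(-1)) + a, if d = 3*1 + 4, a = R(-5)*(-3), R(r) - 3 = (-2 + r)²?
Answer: -534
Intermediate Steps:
R(r) = 3 + (-2 + r)²
a = -156 (a = (3 + (-2 - 5)²)*(-3) = (3 + (-7)²)*(-3) = (3 + 49)*(-3) = 52*(-3) = -156)
d = 7 (d = 3 + 4 = 7)
d*(-55 - 1*(-1)) + a = 7*(-55 - 1*(-1)) - 156 = 7*(-55 + 1) - 156 = 7*(-54) - 156 = -378 - 156 = -534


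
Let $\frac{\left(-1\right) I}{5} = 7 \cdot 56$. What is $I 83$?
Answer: $-162680$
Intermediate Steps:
$I = -1960$ ($I = - 5 \cdot 7 \cdot 56 = \left(-5\right) 392 = -1960$)
$I 83 = \left(-1960\right) 83 = -162680$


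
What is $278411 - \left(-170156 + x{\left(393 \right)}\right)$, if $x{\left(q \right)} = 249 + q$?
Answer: $447925$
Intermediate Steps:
$278411 - \left(-170156 + x{\left(393 \right)}\right) = 278411 + \left(170156 - \left(249 + 393\right)\right) = 278411 + \left(170156 - 642\right) = 278411 + 169514 = 447925$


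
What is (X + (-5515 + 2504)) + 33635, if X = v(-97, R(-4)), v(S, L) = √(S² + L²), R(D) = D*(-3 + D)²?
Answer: 30624 + 5*√1913 ≈ 30843.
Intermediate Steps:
v(S, L) = √(L² + S²)
X = 5*√1913 (X = √((-4*(-3 - 4)²)² + (-97)²) = √((-4*(-7)²)² + 9409) = √((-4*49)² + 9409) = √((-196)² + 9409) = √(38416 + 9409) = √47825 = 5*√1913 ≈ 218.69)
(X + (-5515 + 2504)) + 33635 = (5*√1913 + (-5515 + 2504)) + 33635 = (5*√1913 - 3011) + 33635 = (-3011 + 5*√1913) + 33635 = 30624 + 5*√1913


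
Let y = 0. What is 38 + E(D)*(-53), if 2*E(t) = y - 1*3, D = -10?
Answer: 235/2 ≈ 117.50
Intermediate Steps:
E(t) = -3/2 (E(t) = (0 - 1*3)/2 = (0 - 3)/2 = (½)*(-3) = -3/2)
38 + E(D)*(-53) = 38 - 3/2*(-53) = 38 + 159/2 = 235/2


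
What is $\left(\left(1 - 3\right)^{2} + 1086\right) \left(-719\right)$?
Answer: $-783710$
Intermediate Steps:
$\left(\left(1 - 3\right)^{2} + 1086\right) \left(-719\right) = \left(\left(-2\right)^{2} + 1086\right) \left(-719\right) = \left(4 + 1086\right) \left(-719\right) = 1090 \left(-719\right) = -783710$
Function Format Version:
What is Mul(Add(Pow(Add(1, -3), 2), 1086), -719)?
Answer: -783710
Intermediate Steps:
Mul(Add(Pow(Add(1, -3), 2), 1086), -719) = Mul(Add(Pow(-2, 2), 1086), -719) = Mul(Add(4, 1086), -719) = Mul(1090, -719) = -783710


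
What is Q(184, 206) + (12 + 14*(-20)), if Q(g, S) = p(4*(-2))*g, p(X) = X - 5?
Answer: -2660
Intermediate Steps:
p(X) = -5 + X
Q(g, S) = -13*g (Q(g, S) = (-5 + 4*(-2))*g = (-5 - 8)*g = -13*g)
Q(184, 206) + (12 + 14*(-20)) = -13*184 + (12 + 14*(-20)) = -2392 + (12 - 280) = -2392 - 268 = -2660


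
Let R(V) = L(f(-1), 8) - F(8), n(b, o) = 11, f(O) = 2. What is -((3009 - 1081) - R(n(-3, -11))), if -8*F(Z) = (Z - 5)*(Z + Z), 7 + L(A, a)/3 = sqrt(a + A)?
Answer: -1943 + 3*sqrt(10) ≈ -1933.5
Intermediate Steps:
L(A, a) = -21 + 3*sqrt(A + a) (L(A, a) = -21 + 3*sqrt(a + A) = -21 + 3*sqrt(A + a))
F(Z) = -Z*(-5 + Z)/4 (F(Z) = -(Z - 5)*(Z + Z)/8 = -(-5 + Z)*2*Z/8 = -Z*(-5 + Z)/4)
R(V) = -15 + 3*sqrt(10) (R(V) = (-21 + 3*sqrt(2 + 8)) - 8*(5 - 1*8)/4 = (-21 + 3*sqrt(10)) - 8*(5 - 8)/4 = (-21 + 3*sqrt(10)) - 8*(-3)/4 = (-21 + 3*sqrt(10)) - 1*(-6) = (-21 + 3*sqrt(10)) + 6 = -15 + 3*sqrt(10))
-((3009 - 1081) - R(n(-3, -11))) = -((3009 - 1081) - (-15 + 3*sqrt(10))) = -(1928 + (15 - 3*sqrt(10))) = -(1943 - 3*sqrt(10)) = -1943 + 3*sqrt(10)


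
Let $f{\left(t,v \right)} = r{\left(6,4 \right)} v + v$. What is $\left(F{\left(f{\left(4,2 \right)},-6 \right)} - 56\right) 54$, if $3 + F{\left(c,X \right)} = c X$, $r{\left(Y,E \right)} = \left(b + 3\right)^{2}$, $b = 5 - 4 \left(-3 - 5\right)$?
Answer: $-1040634$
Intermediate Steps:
$b = 37$ ($b = 5 - -32 = 5 + 32 = 37$)
$r{\left(Y,E \right)} = 1600$ ($r{\left(Y,E \right)} = \left(37 + 3\right)^{2} = 40^{2} = 1600$)
$f{\left(t,v \right)} = 1601 v$ ($f{\left(t,v \right)} = 1600 v + v = 1601 v$)
$F{\left(c,X \right)} = -3 + X c$ ($F{\left(c,X \right)} = -3 + c X = -3 + X c$)
$\left(F{\left(f{\left(4,2 \right)},-6 \right)} - 56\right) 54 = \left(\left(-3 - 6 \cdot 1601 \cdot 2\right) - 56\right) 54 = \left(\left(-3 - 19212\right) - 56\right) 54 = \left(-19215 - 56\right) 54 = \left(-19271\right) 54 = -1040634$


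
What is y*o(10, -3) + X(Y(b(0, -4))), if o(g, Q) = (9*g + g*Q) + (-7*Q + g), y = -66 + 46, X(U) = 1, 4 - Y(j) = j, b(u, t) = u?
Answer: -1819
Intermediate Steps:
Y(j) = 4 - j
y = -20
o(g, Q) = -7*Q + 10*g + Q*g (o(g, Q) = (9*g + Q*g) + (g - 7*Q) = -7*Q + 10*g + Q*g)
y*o(10, -3) + X(Y(b(0, -4))) = -20*(-7*(-3) + 10*10 - 3*10) + 1 = -20*(21 + 100 - 30) + 1 = -20*91 + 1 = -1820 + 1 = -1819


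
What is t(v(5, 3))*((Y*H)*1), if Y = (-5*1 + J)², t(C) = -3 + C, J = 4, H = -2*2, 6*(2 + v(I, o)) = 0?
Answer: 20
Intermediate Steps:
v(I, o) = -2 (v(I, o) = -2 + (⅙)*0 = -2 + 0 = -2)
H = -4
Y = 1 (Y = (-5*1 + 4)² = (-5 + 4)² = (-1)² = 1)
t(v(5, 3))*((Y*H)*1) = (-3 - 2)*((1*(-4))*1) = -(-20) = -5*(-4) = 20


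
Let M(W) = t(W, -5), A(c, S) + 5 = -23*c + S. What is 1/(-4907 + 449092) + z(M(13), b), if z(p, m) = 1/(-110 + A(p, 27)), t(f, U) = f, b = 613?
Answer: -443798/171899595 ≈ -0.0025817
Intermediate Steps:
A(c, S) = -5 + S - 23*c (A(c, S) = -5 + (-23*c + S) = -5 + (S - 23*c) = -5 + S - 23*c)
M(W) = W
z(p, m) = 1/(-88 - 23*p) (z(p, m) = 1/(-110 + (-5 + 27 - 23*p)) = 1/(-110 + (22 - 23*p)) = 1/(-88 - 23*p))
1/(-4907 + 449092) + z(M(13), b) = 1/(-4907 + 449092) - 1/(88 + 23*13) = 1/444185 - 1/(88 + 299) = 1/444185 - 1/387 = -443798/171899595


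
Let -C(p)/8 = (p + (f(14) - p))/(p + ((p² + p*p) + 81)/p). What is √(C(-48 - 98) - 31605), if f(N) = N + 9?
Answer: I*√129569704264749/64029 ≈ 177.78*I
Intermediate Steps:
f(N) = 9 + N
C(p) = -184/(p + (81 + 2*p²)/p) (C(p) = -8*(p + ((9 + 14) - p))/(p + ((p² + p*p) + 81)/p) = -8*(p + (23 - p))/(p + ((p² + p²) + 81)/p) = -184/(p + (2*p² + 81)/p) = -184/(p + (81 + 2*p²)/p))
√(C(-48 - 98) - 31605) = √(-184*(-48 - 98)/(81 + 3*(-48 - 98)²) - 31605) = √(-184*(-146)/(81 + 3*(-146)²) - 31605) = √(-184*(-146)/(81 + 3*21316) - 31605) = √(-184*(-146)/(81 + 63948) - 31605) = √(-184*(-146)/64029 - 31605) = √(-184*(-146)*1/64029 - 31605) = √(26864/64029 - 31605) = √(-2023609681/64029) = I*√129569704264749/64029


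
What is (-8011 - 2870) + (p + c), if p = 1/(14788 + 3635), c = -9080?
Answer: -367741502/18423 ≈ -19961.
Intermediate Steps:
p = 1/18423 ≈ 5.4280e-5
(-8011 - 2870) + (p + c) = (-8011 - 2870) + (1/18423 - 9080) = -10881 - 167280839/18423 = -367741502/18423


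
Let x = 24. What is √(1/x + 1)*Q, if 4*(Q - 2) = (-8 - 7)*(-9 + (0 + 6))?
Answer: 265*√6/48 ≈ 13.523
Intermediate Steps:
Q = 53/4 (Q = 2 + ((-8 - 7)*(-9 + (0 + 6)))/4 = 2 + (-15*(-9 + 6))/4 = 2 + (-15*(-3))/4 = 2 + (¼)*45 = 2 + 45/4 = 53/4 ≈ 13.250)
√(1/x + 1)*Q = √(1/24 + 1)*(53/4) = √(25/24)*(53/4) = (5*√6/12)*(53/4) = 265*√6/48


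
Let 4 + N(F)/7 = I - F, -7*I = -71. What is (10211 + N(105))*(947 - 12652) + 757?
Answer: -111419138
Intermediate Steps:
I = 71/7 (I = -1/7*(-71) = 71/7 ≈ 10.143)
N(F) = 43 - 7*F (N(F) = -28 + 7*(71/7 - F) = -28 + (71 - 7*F) = 43 - 7*F)
(10211 + N(105))*(947 - 12652) + 757 = (10211 + (43 - 7*105))*(947 - 12652) + 757 = (10211 + (43 - 735))*(-11705) + 757 = (10211 - 692)*(-11705) + 757 = 9519*(-11705) + 757 = -111419895 + 757 = -111419138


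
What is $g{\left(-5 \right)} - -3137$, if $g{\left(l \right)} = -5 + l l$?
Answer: $3157$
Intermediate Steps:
$g{\left(l \right)} = -5 + l^{2}$
$g{\left(-5 \right)} - -3137 = \left(-5 + \left(-5\right)^{2}\right) - -3137 = \left(-5 + 25\right) + 3137 = 20 + 3137 = 3157$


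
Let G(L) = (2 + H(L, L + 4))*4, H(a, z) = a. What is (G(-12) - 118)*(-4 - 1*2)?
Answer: 948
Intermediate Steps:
G(L) = 8 + 4*L (G(L) = (2 + L)*4 = 8 + 4*L)
(G(-12) - 118)*(-4 - 1*2) = ((8 + 4*(-12)) - 118)*(-4 - 1*2) = ((8 - 48) - 118)*(-4 - 2) = (-40 - 118)*(-6) = -158*(-6) = 948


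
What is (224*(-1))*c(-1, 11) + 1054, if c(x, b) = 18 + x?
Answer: -2754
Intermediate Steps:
(224*(-1))*c(-1, 11) + 1054 = (224*(-1))*(18 - 1) + 1054 = -224*17 + 1054 = -3808 + 1054 = -2754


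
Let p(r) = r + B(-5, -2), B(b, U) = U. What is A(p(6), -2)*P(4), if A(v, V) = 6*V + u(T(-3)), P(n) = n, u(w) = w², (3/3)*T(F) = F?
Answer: -12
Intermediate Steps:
T(F) = F
p(r) = -2 + r (p(r) = r - 2 = -2 + r)
A(v, V) = 9 + 6*V (A(v, V) = 6*V + (-3)² = 6*V + 9 = 9 + 6*V)
A(p(6), -2)*P(4) = (9 + 6*(-2))*4 = (9 - 12)*4 = -3*4 = -12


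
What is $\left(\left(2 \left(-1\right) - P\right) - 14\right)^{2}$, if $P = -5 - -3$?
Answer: $196$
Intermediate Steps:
$P = -2$ ($P = -5 + 3 = -2$)
$\left(\left(2 \left(-1\right) - P\right) - 14\right)^{2} = \left(\left(2 \left(-1\right) - -2\right) - 14\right)^{2} = \left(\left(-2 + 2\right) - 14\right)^{2} = \left(0 - 14\right)^{2} = \left(-14\right)^{2} = 196$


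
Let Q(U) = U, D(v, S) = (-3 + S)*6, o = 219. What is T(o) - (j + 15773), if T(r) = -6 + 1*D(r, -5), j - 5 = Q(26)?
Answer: -15858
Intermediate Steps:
D(v, S) = -18 + 6*S
j = 31 (j = 5 + 26 = 31)
T(r) = -54 (T(r) = -6 + 1*(-18 + 6*(-5)) = -6 + 1*(-18 - 30) = -6 + 1*(-48) = -6 - 48 = -54)
T(o) - (j + 15773) = -54 - (31 + 15773) = -54 - 1*15804 = -54 - 15804 = -15858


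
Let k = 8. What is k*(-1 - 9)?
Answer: -80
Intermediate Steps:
k*(-1 - 9) = 8*(-1 - 9) = 8*(-10) = -80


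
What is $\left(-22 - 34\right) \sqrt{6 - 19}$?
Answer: $- 56 i \sqrt{13} \approx - 201.91 i$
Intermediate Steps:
$\left(-22 - 34\right) \sqrt{6 - 19} = - 56 \sqrt{-13} = - 56 i \sqrt{13}$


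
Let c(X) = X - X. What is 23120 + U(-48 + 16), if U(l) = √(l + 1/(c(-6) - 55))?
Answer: 23120 + I*√96855/55 ≈ 23120.0 + 5.6585*I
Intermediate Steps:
c(X) = 0
U(l) = √(-1/55 + l) (U(l) = √(l + 1/(0 - 55)) = √(l + 1/(-55)) = √(l - 1/55) = √(-1/55 + l))
23120 + U(-48 + 16) = 23120 + √(-55 + 3025*(-48 + 16))/55 = 23120 + √(-55 + 3025*(-32))/55 = 23120 + √(-55 - 96800)/55 = 23120 + √(-96855)/55 = 23120 + (I*√96855)/55 = 23120 + I*√96855/55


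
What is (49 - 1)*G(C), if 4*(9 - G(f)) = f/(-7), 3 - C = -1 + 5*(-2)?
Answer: 456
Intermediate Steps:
C = 14 (C = 3 - (-1 + 5*(-2)) = 3 - (-1 - 10) = 3 - 1*(-11) = 3 + 11 = 14)
G(f) = 9 + f/28 (G(f) = 9 - f/(4*(-7)) = 9 - f*(-1)/(4*7) = 9 - (-1)*f/28 = 9 + f/28)
(49 - 1)*G(C) = (49 - 1)*(9 + (1/28)*14) = 48*(9 + ½) = 48*(19/2) = 456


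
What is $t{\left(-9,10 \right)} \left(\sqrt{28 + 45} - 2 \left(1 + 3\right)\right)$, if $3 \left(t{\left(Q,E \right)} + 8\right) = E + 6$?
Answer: $\frac{64}{3} - \frac{8 \sqrt{73}}{3} \approx -1.4507$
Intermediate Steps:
$t{\left(Q,E \right)} = -6 + \frac{E}{3}$ ($t{\left(Q,E \right)} = -8 + \frac{E + 6}{3} = -8 + \frac{6 + E}{3} = -8 + \left(2 + \frac{E}{3}\right) = -6 + \frac{E}{3}$)
$t{\left(-9,10 \right)} \left(\sqrt{28 + 45} - 2 \left(1 + 3\right)\right) = \left(-6 + \frac{1}{3} \cdot 10\right) \left(\sqrt{28 + 45} - 2 \left(1 + 3\right)\right) = \left(-6 + \frac{10}{3}\right) \left(\sqrt{73} - 8\right) = - \frac{8 \left(\sqrt{73} - 8\right)}{3} = - \frac{8 \left(-8 + \sqrt{73}\right)}{3} = \frac{64}{3} - \frac{8 \sqrt{73}}{3}$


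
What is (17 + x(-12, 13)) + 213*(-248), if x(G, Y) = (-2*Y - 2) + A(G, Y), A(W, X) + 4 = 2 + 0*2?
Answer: -52837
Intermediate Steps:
A(W, X) = -2 (A(W, X) = -4 + (2 + 0*2) = -4 + (2 + 0) = -4 + 2 = -2)
x(G, Y) = -4 - 2*Y (x(G, Y) = (-2*Y - 2) - 2 = (-2 - 2*Y) - 2 = -4 - 2*Y)
(17 + x(-12, 13)) + 213*(-248) = (17 + (-4 - 2*13)) + 213*(-248) = (17 + (-4 - 26)) - 52824 = (17 - 30) - 52824 = -13 - 52824 = -52837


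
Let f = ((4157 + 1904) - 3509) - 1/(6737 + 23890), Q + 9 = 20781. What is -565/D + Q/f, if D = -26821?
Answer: 17107252702319/2096332122563 ≈ 8.1606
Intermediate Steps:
Q = 20772 (Q = -9 + 20781 = 20772)
f = 78160103/30627 (f = (6061 - 3509) - 1/30627 = 2552 - 1*1/30627 = 2552 - 1/30627 = 78160103/30627 ≈ 2552.0)
-565/D + Q/f = -565/(-26821) + 20772/(78160103/30627) = -565*(-1/26821) + 20772*(30627/78160103) = 565/26821 + 636184044/78160103 = 17107252702319/2096332122563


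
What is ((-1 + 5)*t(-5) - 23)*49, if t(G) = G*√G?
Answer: -1127 - 980*I*√5 ≈ -1127.0 - 2191.3*I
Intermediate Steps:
t(G) = G^(3/2)
((-1 + 5)*t(-5) - 23)*49 = ((-1 + 5)*(-5)^(3/2) - 23)*49 = (4*(-5*I*√5) - 23)*49 = (-20*I*√5 - 23)*49 = (-23 - 20*I*√5)*49 = -1127 - 980*I*√5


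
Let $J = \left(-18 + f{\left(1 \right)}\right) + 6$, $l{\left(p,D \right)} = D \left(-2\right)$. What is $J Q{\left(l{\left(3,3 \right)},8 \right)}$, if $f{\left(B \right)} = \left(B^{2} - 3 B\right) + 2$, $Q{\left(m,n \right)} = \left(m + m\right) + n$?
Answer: $48$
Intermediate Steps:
$l{\left(p,D \right)} = - 2 D$
$Q{\left(m,n \right)} = n + 2 m$ ($Q{\left(m,n \right)} = 2 m + n = n + 2 m$)
$f{\left(B \right)} = 2 + B^{2} - 3 B$
$J = -12$ ($J = \left(-18 + \left(2 + 1^{2} - 3\right)\right) + 6 = \left(-18 + \left(2 + 1 - 3\right)\right) + 6 = \left(-18 + 0\right) + 6 = -18 + 6 = -12$)
$J Q{\left(l{\left(3,3 \right)},8 \right)} = - 12 \left(8 + 2 \left(\left(-2\right) 3\right)\right) = - 12 \left(8 + 2 \left(-6\right)\right) = - 12 \left(8 - 12\right) = \left(-12\right) \left(-4\right) = 48$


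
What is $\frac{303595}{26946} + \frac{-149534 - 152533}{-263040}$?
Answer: $\frac{14666187697}{1181312640} \approx 12.415$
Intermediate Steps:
$\frac{303595}{26946} + \frac{-149534 - 152533}{-263040} = 303595 \cdot \frac{1}{26946} + \left(-149534 - 152533\right) \left(- \frac{1}{263040}\right) = \frac{303595}{26946} - - \frac{100689}{87680} = \frac{303595}{26946} + \frac{100689}{87680} = \frac{14666187697}{1181312640}$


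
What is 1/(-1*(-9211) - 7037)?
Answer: 1/2174 ≈ 0.00045998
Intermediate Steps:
1/(-1*(-9211) - 7037) = 1/(9211 - 7037) = 1/2174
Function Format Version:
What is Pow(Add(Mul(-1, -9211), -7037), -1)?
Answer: Rational(1, 2174) ≈ 0.00045998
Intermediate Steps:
Pow(Add(Mul(-1, -9211), -7037), -1) = Pow(Add(9211, -7037), -1) = Pow(2174, -1) = Rational(1, 2174)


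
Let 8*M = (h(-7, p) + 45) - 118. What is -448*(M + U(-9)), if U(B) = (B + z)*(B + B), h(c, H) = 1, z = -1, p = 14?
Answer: -76608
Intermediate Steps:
U(B) = 2*B*(-1 + B) (U(B) = (B - 1)*(B + B) = (-1 + B)*(2*B) = 2*B*(-1 + B))
M = -9 (M = ((1 + 45) - 118)/8 = (46 - 118)/8 = (⅛)*(-72) = -9)
-448*(M + U(-9)) = -448*(-9 + 2*(-9)*(-1 - 9)) = -448*(-9 + 2*(-9)*(-10)) = -448*(-9 + 180) = -448*171 = -76608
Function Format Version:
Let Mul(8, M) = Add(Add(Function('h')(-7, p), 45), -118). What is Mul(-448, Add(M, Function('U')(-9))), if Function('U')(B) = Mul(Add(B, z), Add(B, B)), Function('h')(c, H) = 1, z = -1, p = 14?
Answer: -76608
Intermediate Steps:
Function('U')(B) = Mul(2, B, Add(-1, B)) (Function('U')(B) = Mul(Add(B, -1), Add(B, B)) = Mul(Add(-1, B), Mul(2, B)) = Mul(2, B, Add(-1, B)))
M = -9 (M = Mul(Rational(1, 8), Add(Add(1, 45), -118)) = Mul(Rational(1, 8), Add(46, -118)) = Mul(Rational(1, 8), -72) = -9)
Mul(-448, Add(M, Function('U')(-9))) = Mul(-448, Add(-9, Mul(2, -9, Add(-1, -9)))) = Mul(-448, Add(-9, Mul(2, -9, -10))) = Mul(-448, Add(-9, 180)) = Mul(-448, 171) = -76608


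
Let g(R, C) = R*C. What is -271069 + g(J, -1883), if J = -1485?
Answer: 2525186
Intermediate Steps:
g(R, C) = C*R
-271069 + g(J, -1883) = -271069 - 1883*(-1485) = -271069 + 2796255 = 2525186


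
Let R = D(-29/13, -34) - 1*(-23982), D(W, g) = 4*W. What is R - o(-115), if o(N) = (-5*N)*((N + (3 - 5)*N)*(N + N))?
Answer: 198025400/13 ≈ 1.5233e+7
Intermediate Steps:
o(N) = 10*N**3 (o(N) = (-5*N)*((N - 2*N)*(2*N)) = (-5*N)*((-N)*(2*N)) = (-5*N)*(-2*N**2) = 10*N**3)
R = 311650/13 (R = 4*(-29/13) - 1*(-23982) = 4*(-29*1/13) + 23982 = 4*(-29/13) + 23982 = -116/13 + 23982 = 311650/13 ≈ 23973.)
R - o(-115) = 311650/13 - 10*(-115)**3 = 311650/13 - 10*(-1520875) = 311650/13 - 1*(-15208750) = 311650/13 + 15208750 = 198025400/13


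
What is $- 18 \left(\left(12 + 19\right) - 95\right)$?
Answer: $1152$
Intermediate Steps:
$- 18 \left(\left(12 + 19\right) - 95\right) = - 18 \left(31 - 95\right) = \left(-18\right) \left(-64\right) = 1152$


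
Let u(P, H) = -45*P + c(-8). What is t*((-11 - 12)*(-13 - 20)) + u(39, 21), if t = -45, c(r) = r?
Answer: -35918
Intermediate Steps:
u(P, H) = -8 - 45*P (u(P, H) = -45*P - 8 = -8 - 45*P)
t*((-11 - 12)*(-13 - 20)) + u(39, 21) = -45*(-11 - 12)*(-13 - 20) + (-8 - 45*39) = -(-1035)*(-33) + (-8 - 1755) = -45*759 - 1763 = -34155 - 1763 = -35918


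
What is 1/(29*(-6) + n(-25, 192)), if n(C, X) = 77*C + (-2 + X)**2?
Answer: 1/34001 ≈ 2.9411e-5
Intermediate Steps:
n(C, X) = (-2 + X)**2 + 77*C
1/(29*(-6) + n(-25, 192)) = 1/(29*(-6) + ((-2 + 192)**2 + 77*(-25))) = 1/(-174 + (190**2 - 1925)) = 1/(-174 + (36100 - 1925)) = 1/(-174 + 34175) = 1/34001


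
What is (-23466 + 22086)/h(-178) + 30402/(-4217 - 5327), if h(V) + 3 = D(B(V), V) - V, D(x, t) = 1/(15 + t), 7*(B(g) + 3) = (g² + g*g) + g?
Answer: -125583917/11343044 ≈ -11.071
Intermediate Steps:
B(g) = -3 + g/7 + 2*g²/7 (B(g) = -3 + ((g² + g*g) + g)/7 = -3 + ((g² + g²) + g)/7 = -3 + (2*g² + g)/7 = -3 + (g + 2*g²)/7 = -3 + (g/7 + 2*g²/7) = -3 + g/7 + 2*g²/7)
h(V) = -3 + 1/(15 + V) - V (h(V) = -3 + (1/(15 + V) - V) = -3 + 1/(15 + V) - V)
(-23466 + 22086)/h(-178) + 30402/(-4217 - 5327) = (-23466 + 22086)/(((1 - (3 - 178)*(15 - 178))/(15 - 178))) + 30402/(-4217 - 5327) = -1380*(-163/(1 - 1*(-175)*(-163))) + 30402/(-9544) = -1380*(-163/(1 - 28525)) + 30402*(-1/9544) = -1380/((-1/163*(-28524))) - 15201/4772 = -1380/28524/163 - 15201/4772 = -1380*163/28524 - 15201/4772 = -18745/2377 - 15201/4772 = -125583917/11343044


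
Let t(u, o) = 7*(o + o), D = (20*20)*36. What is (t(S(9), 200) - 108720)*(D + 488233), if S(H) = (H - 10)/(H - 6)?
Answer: -53238887360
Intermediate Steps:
S(H) = (-10 + H)/(-6 + H)
D = 14400 (D = 400*36 = 14400)
t(u, o) = 14*o (t(u, o) = 7*(2*o) = 14*o)
(t(S(9), 200) - 108720)*(D + 488233) = (14*200 - 108720)*(14400 + 488233) = (2800 - 108720)*502633 = -105920*502633 = -53238887360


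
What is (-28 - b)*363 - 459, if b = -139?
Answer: 39834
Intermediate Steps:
(-28 - b)*363 - 459 = (-28 - 1*(-139))*363 - 459 = (-28 + 139)*363 - 459 = 111*363 - 459 = 40293 - 459 = 39834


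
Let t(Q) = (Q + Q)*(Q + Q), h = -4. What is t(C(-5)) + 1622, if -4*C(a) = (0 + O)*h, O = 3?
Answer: 1658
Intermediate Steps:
C(a) = 3 (C(a) = -(0 + 3)*(-4)/4 = -3*(-4)/4 = -¼*(-12) = 3)
t(Q) = 4*Q² (t(Q) = (2*Q)*(2*Q) = 4*Q²)
t(C(-5)) + 1622 = 4*3² + 1622 = 4*9 + 1622 = 36 + 1622 = 1658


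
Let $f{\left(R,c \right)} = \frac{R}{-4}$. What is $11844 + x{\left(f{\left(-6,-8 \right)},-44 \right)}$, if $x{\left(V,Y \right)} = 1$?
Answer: $11845$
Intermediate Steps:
$f{\left(R,c \right)} = - \frac{R}{4}$ ($f{\left(R,c \right)} = R \left(- \frac{1}{4}\right) = - \frac{R}{4}$)
$11844 + x{\left(f{\left(-6,-8 \right)},-44 \right)} = 11844 + 1 = 11845$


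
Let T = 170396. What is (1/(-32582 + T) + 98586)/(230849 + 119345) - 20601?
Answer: -994224374974511/48261635916 ≈ -20601.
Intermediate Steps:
(1/(-32582 + T) + 98586)/(230849 + 119345) - 20601 = (1/(-32582 + 170396) + 98586)/(230849 + 119345) - 20601 = (1/137814 + 98586)/350194 - 20601 = (1/137814 + 98586)*(1/350194) - 20601 = (13586531005/137814)*(1/350194) - 20601 = 13586531005/48261635916 - 20601 = -994224374974511/48261635916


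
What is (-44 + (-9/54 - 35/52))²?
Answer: 48930025/24336 ≈ 2010.6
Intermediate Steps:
(-44 + (-9/54 - 35/52))² = (-44 + (-9*1/54 - 35*1/52))² = (-44 + (-⅙ - 35/52))² = (-44 - 131/156)² = (-6995/156)² = 48930025/24336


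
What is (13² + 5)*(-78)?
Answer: -13572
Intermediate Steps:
(13² + 5)*(-78) = (169 + 5)*(-78) = 174*(-78) = -13572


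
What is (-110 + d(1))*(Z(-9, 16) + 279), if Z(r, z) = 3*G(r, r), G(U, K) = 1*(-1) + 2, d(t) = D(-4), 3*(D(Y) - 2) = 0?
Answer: -30456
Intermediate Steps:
D(Y) = 2 (D(Y) = 2 + (1/3)*0 = 2 + 0 = 2)
d(t) = 2
G(U, K) = 1 (G(U, K) = -1 + 2 = 1)
Z(r, z) = 3 (Z(r, z) = 3*1 = 3)
(-110 + d(1))*(Z(-9, 16) + 279) = (-110 + 2)*(3 + 279) = -108*282 = -30456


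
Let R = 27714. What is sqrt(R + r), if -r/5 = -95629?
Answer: sqrt(505859) ≈ 711.24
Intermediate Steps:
r = 478145 (r = -5*(-95629) = 478145)
sqrt(R + r) = sqrt(27714 + 478145) = sqrt(505859)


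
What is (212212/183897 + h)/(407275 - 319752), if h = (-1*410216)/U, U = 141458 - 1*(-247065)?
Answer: 1001678732/893337435055359 ≈ 1.1213e-6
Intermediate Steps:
U = 388523 (U = 141458 + 247065 = 388523)
h = -410216/388523 (h = -1*410216/388523 = -410216*1/388523 = -410216/388523 ≈ -1.0558)
(212212/183897 + h)/(407275 - 319752) = (212212/183897 - 410216/388523)/(407275 - 319752) = (212212*(1/183897) - 410216/388523)/87523 = (30316/26271 - 410216/388523)*(1/87523) = (1001678732/10206887733)*(1/87523) = 1001678732/893337435055359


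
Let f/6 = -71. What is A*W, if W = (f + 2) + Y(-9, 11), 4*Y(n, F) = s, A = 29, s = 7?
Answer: -48981/4 ≈ -12245.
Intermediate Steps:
f = -426 (f = 6*(-71) = -426)
Y(n, F) = 7/4 (Y(n, F) = (¼)*7 = 7/4)
W = -1689/4 (W = (-426 + 2) + 7/4 = -424 + 7/4 = -1689/4 ≈ -422.25)
A*W = 29*(-1689/4) = -48981/4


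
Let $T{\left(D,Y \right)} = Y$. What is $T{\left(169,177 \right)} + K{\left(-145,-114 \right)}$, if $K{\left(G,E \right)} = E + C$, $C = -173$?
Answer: $-110$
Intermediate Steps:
$K{\left(G,E \right)} = -173 + E$ ($K{\left(G,E \right)} = E - 173 = -173 + E$)
$T{\left(169,177 \right)} + K{\left(-145,-114 \right)} = 177 - 287 = -110$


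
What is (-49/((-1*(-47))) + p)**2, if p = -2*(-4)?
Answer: 106929/2209 ≈ 48.406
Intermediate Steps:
p = 8
(-49/((-1*(-47))) + p)**2 = (-49/((-1*(-47))) + 8)**2 = (-49/47 + 8)**2 = (327/47)**2 = 106929/2209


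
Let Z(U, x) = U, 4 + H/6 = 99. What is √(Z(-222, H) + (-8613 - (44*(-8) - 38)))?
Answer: I*√8445 ≈ 91.897*I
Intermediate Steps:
H = 570 (H = -24 + 6*99 = -24 + 594 = 570)
√(Z(-222, H) + (-8613 - (44*(-8) - 38))) = √(-222 + (-8613 - (44*(-8) - 38))) = √(-222 + (-8613 - (-352 - 38))) = √(-222 + (-8613 - 1*(-390))) = √(-222 + (-8613 + 390)) = √(-222 - 8223) = √(-8445) = I*√8445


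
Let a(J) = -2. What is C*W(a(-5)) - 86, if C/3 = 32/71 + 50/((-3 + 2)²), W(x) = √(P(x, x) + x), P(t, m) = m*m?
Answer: -86 + 10746*√2/71 ≈ 128.04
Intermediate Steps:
P(t, m) = m²
W(x) = √(x + x²) (W(x) = √(x² + x) = √(x + x²))
C = 10746/71 (C = 3*(32/71 + 50/((-3 + 2)²)) = 3*(32*(1/71) + 50/((-1)²)) = 3*(32/71 + 50/1) = 3*(32/71 + 50*1) = 3*(32/71 + 50) = 3*(3582/71) = 10746/71 ≈ 151.35)
C*W(a(-5)) - 86 = 10746*√(-2*(1 - 2))/71 - 86 = 10746*√(-2*(-1))/71 - 86 = 10746*√2/71 - 86 = -86 + 10746*√2/71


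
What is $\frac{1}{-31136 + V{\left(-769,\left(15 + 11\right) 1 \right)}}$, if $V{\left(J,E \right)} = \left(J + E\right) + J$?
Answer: $- \frac{1}{32648} \approx -3.063 \cdot 10^{-5}$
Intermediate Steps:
$V{\left(J,E \right)} = E + 2 J$ ($V{\left(J,E \right)} = \left(E + J\right) + J = E + 2 J$)
$\frac{1}{-31136 + V{\left(-769,\left(15 + 11\right) 1 \right)}} = \frac{1}{-31136 + \left(\left(15 + 11\right) 1 + 2 \left(-769\right)\right)} = \frac{1}{-31136 + \left(26 \cdot 1 - 1538\right)} = \frac{1}{-31136 + \left(26 - 1538\right)} = \frac{1}{-31136 - 1512} = \frac{1}{-32648} = - \frac{1}{32648}$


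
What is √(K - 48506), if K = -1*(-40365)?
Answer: I*√8141 ≈ 90.228*I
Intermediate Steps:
K = 40365
√(K - 48506) = √(40365 - 48506) = √(-8141) = I*√8141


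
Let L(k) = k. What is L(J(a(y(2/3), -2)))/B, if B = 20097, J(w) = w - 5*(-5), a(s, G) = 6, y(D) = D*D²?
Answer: 31/20097 ≈ 0.0015425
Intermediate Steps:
y(D) = D³
J(w) = 25 + w (J(w) = w + 25 = 25 + w)
L(J(a(y(2/3), -2)))/B = (25 + 6)/20097 = 31*(1/20097) = 31/20097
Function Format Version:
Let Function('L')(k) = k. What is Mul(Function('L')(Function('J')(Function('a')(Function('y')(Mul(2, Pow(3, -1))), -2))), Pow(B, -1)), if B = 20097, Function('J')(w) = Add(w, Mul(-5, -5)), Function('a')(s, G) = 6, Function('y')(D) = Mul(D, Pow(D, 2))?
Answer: Rational(31, 20097) ≈ 0.0015425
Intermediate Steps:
Function('y')(D) = Pow(D, 3)
Function('J')(w) = Add(25, w) (Function('J')(w) = Add(w, 25) = Add(25, w))
Mul(Function('L')(Function('J')(Function('a')(Function('y')(Mul(2, Pow(3, -1))), -2))), Pow(B, -1)) = Mul(Add(25, 6), Pow(20097, -1)) = Mul(31, Rational(1, 20097)) = Rational(31, 20097)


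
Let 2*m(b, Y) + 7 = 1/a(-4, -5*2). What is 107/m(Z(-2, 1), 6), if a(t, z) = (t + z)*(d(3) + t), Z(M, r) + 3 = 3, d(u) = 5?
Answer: -2996/99 ≈ -30.263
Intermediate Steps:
Z(M, r) = 0 (Z(M, r) = -3 + 3 = 0)
a(t, z) = (5 + t)*(t + z) (a(t, z) = (t + z)*(5 + t) = (5 + t)*(t + z))
m(b, Y) = -99/28 (m(b, Y) = -7/2 + 1/(2*((-4)² + 5*(-4) + 5*(-5*2) - (-20)*2)) = -7/2 + 1/(2*(16 - 20 + 5*(-10) - 4*(-10))) = -7/2 + 1/(2*(16 - 20 - 50 + 40)) = -7/2 + (½)/(-14) = -7/2 + (½)*(-1/14) = -7/2 - 1/28 = -99/28)
107/m(Z(-2, 1), 6) = 107/(-99/28) = 107*(-28/99) = -2996/99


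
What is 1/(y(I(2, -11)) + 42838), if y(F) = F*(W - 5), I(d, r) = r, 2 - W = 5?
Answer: 1/42926 ≈ 2.3296e-5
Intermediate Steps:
W = -3 (W = 2 - 1*5 = 2 - 5 = -3)
y(F) = -8*F (y(F) = F*(-3 - 5) = F*(-8) = -8*F)
1/(y(I(2, -11)) + 42838) = 1/(-8*(-11) + 42838) = 1/(88 + 42838) = 1/42926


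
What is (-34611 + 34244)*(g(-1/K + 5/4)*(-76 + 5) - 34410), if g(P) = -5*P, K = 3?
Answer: 150108505/12 ≈ 1.2509e+7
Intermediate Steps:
(-34611 + 34244)*(g(-1/K + 5/4)*(-76 + 5) - 34410) = (-34611 + 34244)*((-5*(-1/3 + 5/4))*(-76 + 5) - 34410) = -367*(-5*(-1*⅓ + 5*(¼))*(-71) - 34410) = -367*(-5*(-⅓ + 5/4)*(-71) - 34410) = -367*(-5*11/12*(-71) - 34410) = -367*(-55/12*(-71) - 34410) = -367*(3905/12 - 34410) = -367*(-409015/12) = 150108505/12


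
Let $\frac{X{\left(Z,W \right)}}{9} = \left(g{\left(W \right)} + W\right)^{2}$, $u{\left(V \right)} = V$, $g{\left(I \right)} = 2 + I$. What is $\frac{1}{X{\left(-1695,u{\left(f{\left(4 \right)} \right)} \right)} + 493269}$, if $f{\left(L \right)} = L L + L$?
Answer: $\frac{1}{509145} \approx 1.9641 \cdot 10^{-6}$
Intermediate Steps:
$f{\left(L \right)} = L + L^{2}$ ($f{\left(L \right)} = L^{2} + L = L + L^{2}$)
$X{\left(Z,W \right)} = 9 \left(2 + 2 W\right)^{2}$ ($X{\left(Z,W \right)} = 9 \left(\left(2 + W\right) + W\right)^{2} = 9 \left(2 + 2 W\right)^{2}$)
$\frac{1}{X{\left(-1695,u{\left(f{\left(4 \right)} \right)} \right)} + 493269} = \frac{1}{36 \left(1 + 4 \left(1 + 4\right)\right)^{2} + 493269} = \frac{1}{36 \left(1 + 4 \cdot 5\right)^{2} + 493269} = \frac{1}{36 \left(1 + 20\right)^{2} + 493269} = \frac{1}{36 \cdot 21^{2} + 493269} = \frac{1}{36 \cdot 441 + 493269} = \frac{1}{15876 + 493269} = \frac{1}{509145}$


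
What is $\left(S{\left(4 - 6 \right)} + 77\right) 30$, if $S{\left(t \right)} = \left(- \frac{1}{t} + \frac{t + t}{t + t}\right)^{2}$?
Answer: $\frac{4755}{2} \approx 2377.5$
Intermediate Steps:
$S{\left(t \right)} = \left(1 - \frac{1}{t}\right)^{2}$ ($S{\left(t \right)} = \left(- \frac{1}{t} + \frac{2 t}{2 t}\right)^{2} = \left(- \frac{1}{t} + 2 t \frac{1}{2 t}\right)^{2} = \left(- \frac{1}{t} + 1\right)^{2} = \left(1 - \frac{1}{t}\right)^{2}$)
$\left(S{\left(4 - 6 \right)} + 77\right) 30 = \left(\frac{\left(-1 + \left(4 - 6\right)\right)^{2}}{\left(4 - 6\right)^{2}} + 77\right) 30 = \left(\frac{\left(-1 - 2\right)^{2}}{4} + 77\right) 30 = \left(\frac{\left(-3\right)^{2}}{4} + 77\right) 30 = \left(\frac{1}{4} \cdot 9 + 77\right) 30 = \left(\frac{9}{4} + 77\right) 30 = \frac{317}{4} \cdot 30 = \frac{4755}{2}$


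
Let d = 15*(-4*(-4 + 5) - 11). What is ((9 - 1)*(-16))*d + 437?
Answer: 29237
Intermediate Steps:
d = -225 (d = 15*(-4*1 - 11) = 15*(-4 - 11) = 15*(-15) = -225)
((9 - 1)*(-16))*d + 437 = ((9 - 1)*(-16))*(-225) + 437 = (8*(-16))*(-225) + 437 = -128*(-225) + 437 = 28800 + 437 = 29237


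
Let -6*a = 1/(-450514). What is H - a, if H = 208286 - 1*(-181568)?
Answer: 1053808109735/2703084 ≈ 3.8985e+5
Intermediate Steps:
H = 389854 (H = 208286 + 181568 = 389854)
a = 1/2703084 (a = -⅙/(-450514) = -⅙*(-1/450514) = 1/2703084 ≈ 3.6995e-7)
H - a = 389854 - 1*1/2703084 = 389854 - 1/2703084 = 1053808109735/2703084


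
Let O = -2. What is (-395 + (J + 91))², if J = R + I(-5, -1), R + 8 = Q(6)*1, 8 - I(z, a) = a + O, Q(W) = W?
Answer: 87025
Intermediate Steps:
I(z, a) = 10 - a (I(z, a) = 8 - (a - 2) = 8 - (-2 + a) = 8 + (2 - a) = 10 - a)
R = -2 (R = -8 + 6*1 = -8 + 6 = -2)
J = 9 (J = -2 + (10 - 1*(-1)) = -2 + (10 + 1) = -2 + 11 = 9)
(-395 + (J + 91))² = (-395 + (9 + 91))² = (-395 + 100)² = (-295)² = 87025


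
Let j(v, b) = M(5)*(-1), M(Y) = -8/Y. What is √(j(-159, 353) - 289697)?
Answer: I*√7242385/5 ≈ 538.23*I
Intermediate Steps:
j(v, b) = 8/5 (j(v, b) = -8/5*(-1) = 8/5)
√(j(-159, 353) - 289697) = √(8/5 - 289697) = √(-1448477/5) = I*√7242385/5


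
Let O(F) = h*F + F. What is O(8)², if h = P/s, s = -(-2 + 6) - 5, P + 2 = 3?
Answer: 4096/81 ≈ 50.568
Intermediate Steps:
P = 1 (P = -2 + 3 = 1)
s = -9 (s = -1*4 - 5 = -4 - 5 = -9)
h = -⅑ (h = 1/(-9) = 1*(-⅑) = -⅑ ≈ -0.11111)
O(F) = 8*F/9 (O(F) = -F/9 + F = 8*F/9)
O(8)² = ((8/9)*8)² = (64/9)² = 4096/81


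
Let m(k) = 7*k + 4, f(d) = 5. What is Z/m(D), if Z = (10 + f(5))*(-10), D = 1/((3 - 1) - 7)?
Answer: -750/13 ≈ -57.692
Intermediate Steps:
D = -⅕ (D = 1/(2 - 7) = 1/(-5) = -⅕ ≈ -0.20000)
Z = -150 (Z = (10 + 5)*(-10) = 15*(-10) = -150)
m(k) = 4 + 7*k
Z/m(D) = -150/(4 + 7*(-⅕)) = -150/(4 - 7/5) = -150/13/5 = -150*5/13 = -750/13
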